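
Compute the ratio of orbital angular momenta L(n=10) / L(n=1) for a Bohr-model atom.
10.00000

In the Bohr model, L_n = nℏ, so the ratio is purely the ratio of quantum numbers:

L_10/L_1 = 10ℏ / 1ℏ = 10/1 = 10.00000

The angular momentum scales linearly with n.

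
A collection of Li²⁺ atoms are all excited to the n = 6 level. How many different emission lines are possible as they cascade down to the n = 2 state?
10

The electron can occupy levels n = 2, 3, ..., 6 during de-excitation — that is m = 6 - 2 + 1 = 5 distinct levels.

The number of distinct spectral lines equals the number of ways to choose 2 of these m levels (each pair gives one possible emission transition):

Number of lines = m(m-1)/2 = 5×4/2 = 10

These correspond to all possible transitions between the 5 levels:
6 → 5, 6 → 4, 6 → 3, 6 → 2, 5 → 4, 5 → 3, 5 → 2, 4 → 3...

Each transition produces a photon with a unique energy (and thus wavelength). This count does not depend on Z.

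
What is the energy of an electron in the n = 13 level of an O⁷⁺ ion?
-5.1525 eV

For hydrogen-like ions, the energy levels scale with Z²:
E_n = -13.6057 Z² / n² eV

For O⁷⁺ (Z = 8) at n = 13:
E_13 = -13.6057 × 8² / 13²
E_13 = -13.6057 × 64 / 169
E_13 = -870.7648 / 169
E_13 = -5.1525 eV

The energy is 64 times more negative than hydrogen at the same n due to the stronger nuclear charge.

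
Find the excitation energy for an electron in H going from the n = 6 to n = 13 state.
0.297429 eV

The energy levels of a hydrogen-like atom are E_n = -13.6057 eV / n².

Energy at n = 6: E_6 = -13.6057 / 6² = -0.377936111 eV
Energy at n = 13: E_13 = -13.6057 / 13² = -0.080507101 eV

The excitation energy is the difference:
ΔE = E_13 - E_6
ΔE = -0.080507101 - (-0.377936111)
ΔE = 0.297429 eV

Since this is positive, energy must be absorbed (photon absorption).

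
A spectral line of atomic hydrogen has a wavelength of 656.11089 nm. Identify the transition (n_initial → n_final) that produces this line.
n = 3 → n = 2

First, find the photon energy from the wavelength (hc = 1239.84 eV·nm):
E = hc/λ = 1239.84 eV·nm / 656.11089 nm = 1.8896806 eV

The energy levels of hydrogen satisfy E_n = -13.6057 / n² eV, so an emission n_i → n_f releases
ΔE = 13.6057 × (1/n_f² − 1/n_i²) eV.

Setting ΔE equal to the photon energy:
1/n_f² − 1/n_i² = 1.8896806 / 13.6057 = 0.13888889

Since 1/n_i² must be positive, we need 1/n_f² > 0.13888889, i.e. n_f ≤ 2. For each allowed n_f, solve n_i = (1/n_f² − 0.13888889)^(−1/2) and check whether it is a whole number:
  n_f = 1: 1/n_i² = 1.00000000 − 0.13888889 = 0.86111111 → n_i = 1.078  (not an integer) ✗
  n_f = 2: 1/n_i² = 0.25000000 − 0.13888889 = 0.11111111 → n_i = 3.000  → integer, n_i = 3 ✓

Only n_f = 2 gives an integer upper level, n_i = 3.

The transition is from n = 3 to n = 2 (emission).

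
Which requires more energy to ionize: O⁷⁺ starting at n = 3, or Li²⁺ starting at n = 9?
O⁷⁺ at n = 3 (E = -96.752 eV)

Using E_n = -13.6057 Z² / n² eV:

O⁷⁺ (Z = 8) at n = 3:
E = -13.6057 × 8² / 3² = -13.6057 × 64 / 9 = -96.751644 eV

Li²⁺ (Z = 3) at n = 9:
E = -13.6057 × 3² / 9² = -13.6057 × 9 / 81 = -1.511744 eV

Since -96.751644 eV < -1.511744 eV,
O⁷⁺ at n = 3 is more tightly bound (requires more energy to ionize).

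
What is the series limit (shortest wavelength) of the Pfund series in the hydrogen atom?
2278.16283 nm

The series limit corresponds to the transition from n = ∞ to n = 5.
This is the highest energy (shortest wavelength) transition in the Pfund series.

E_∞ = 0 eV
E_5 = -13.6057 / 5² = -0.54422800000 eV

Energy at series limit:
ΔE = E_∞ - E_5 = 0 - (-0.54422800000) = 0.54422800000 eV
λ = hc/E = 1239.84 eV·nm / 0.54422800000 eV = 2278.16283 nm

This energy equals the ionization energy from the n = 5 state of hydrogen.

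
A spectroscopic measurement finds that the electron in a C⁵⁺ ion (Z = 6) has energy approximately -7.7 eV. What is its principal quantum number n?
n = 8

The exact energy levels follow E_n = -13.6057 Z² / n² eV with Z = 6.

The measured value (-7.7 eV) is reported to only 2 significant figures, so we must test candidate n values and see which one matches to that precision.

Candidate energies:
  n = 6:  E = -13.6057 × 6² / 6² = -13.60570 eV
  n = 7:  E = -13.6057 × 6² / 7² = -9.99602 eV
  n = 8:  E = -13.6057 × 6² / 8² = -7.65321 eV  ← matches
  n = 9:  E = -13.6057 × 6² / 9² = -6.04698 eV
  n = 10:  E = -13.6057 × 6² / 10² = -4.89805 eV

Checking against the measurement of -7.7 eV (2 sig figs), only n = 8 agrees:
E_8 = -7.65321 eV, which rounds to -7.7 eV ✓

Therefore n = 8.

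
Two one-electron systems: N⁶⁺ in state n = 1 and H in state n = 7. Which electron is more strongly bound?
N⁶⁺ at n = 1 (E = -666.679300 eV)

Using E_n = -13.6057 Z² / n² eV:

N⁶⁺ (Z = 7) at n = 1:
E = -13.6057 × 7² / 1² = -13.6057 × 49 / 1 = -666.679300000 eV

H (Z = 1) at n = 7:
E = -13.6057 × 1² / 7² = -13.6057 × 1 / 49 = -0.277667347 eV

Since -666.679300000 eV < -0.277667347 eV,
N⁶⁺ at n = 1 is more tightly bound (requires more energy to ionize).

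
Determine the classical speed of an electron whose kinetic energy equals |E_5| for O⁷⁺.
3.50031e+06 m/s (or 1.1676% of c)

The binding energy at n = 5 for O⁷⁺ is:
E_5 = -13.6057 × 8²/5² = -34.8305920 eV
|E_5| = 34.8305920 eV

Convert to Joules:
KE = 34.8305920 eV × (1.602177 × 10⁻¹⁹ J/eV) = 5.5804773e-18 J

Using KE = ½mv²:
v = √(2·KE/m_e)
v = √(2 × 5.5804773e-18 J / 9.10938 × 10⁻³¹ kg)
v = 3.50031e+06 m/s

This is approximately 1.1676% the speed of light.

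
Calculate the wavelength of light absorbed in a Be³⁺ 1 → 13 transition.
5.729308 nm

First, find the transition energy using E_n = -13.6057 Z² / n² eV:
E_1 = -13.6057 × 4² / 1² = -217.69120000 eV
E_13 = -13.6057 × 4² / 13² = -1.28811361 eV

Photon energy: |ΔE| = |E_13 - E_1| = 216.40308639 eV

Convert to wavelength using E = hc/λ with hc = 1239.84 eV·nm:
λ = hc/E = 1239.84 eV·nm / 216.40308639 eV
λ = 5.729308 nm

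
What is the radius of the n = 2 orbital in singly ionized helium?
0.10584 nm (or 1.05836 Å)

The Bohr radius formula is:
r_n = n² a₀ / Z

where a₀ = 0.05291772 nm is the Bohr radius.

For He⁺ (Z = 2) at n = 2:
r_2 = 2² × 0.05291772 nm / 2
r_2 = 4 × 0.05291772 nm / 2
r_2 = 0.211671 nm / 2
r_2 = 0.10584 nm

The electron orbits at approximately 0.10584 nm from the nucleus.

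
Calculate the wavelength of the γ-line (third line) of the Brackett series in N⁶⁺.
44.183 nm

The lines of a series are numbered from the longest wavelength (smallest ΔE) outward; the third line is the transition from n = n_f + 3 to n_f.
The Brackett series has all transitions ending at n_f = 4.

For N⁶⁺ (Z = 7), the third line (γ-line) is the jump from n = 7 to n = 4:
E_7 = -13.6057 × 7² / 7² = -13.60570 eV
E_4 = -13.6057 × 7² / 4² = -41.66746 eV
ΔE = E_7 - E_4 = 28.06176 eV

λ = hc/E = 1239.84 eV·nm / 28.06176 eV
λ = 44.183 nm

This is the γ-line of the Brackett series in N⁶⁺.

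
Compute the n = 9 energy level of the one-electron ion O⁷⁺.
-10.750183 eV

For hydrogen-like ions, the energy levels scale with Z²:
E_n = -13.6057 Z² / n² eV

For O⁷⁺ (Z = 8) at n = 9:
E_9 = -13.6057 × 8² / 9²
E_9 = -13.6057 × 64 / 81
E_9 = -870.7648 / 81
E_9 = -10.750183 eV

The energy is 64 times more negative than hydrogen at the same n due to the stronger nuclear charge.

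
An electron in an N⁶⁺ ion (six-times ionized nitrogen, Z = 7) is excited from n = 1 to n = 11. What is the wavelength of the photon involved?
1.88 nm

First, find the transition energy using E_n = -13.6057 Z² / n² eV:
E_1 = -13.6057 × 7² / 1² = -666.6793 eV
E_11 = -13.6057 × 7² / 11² = -5.5097 eV

Photon energy: |ΔE| = |E_11 - E_1| = 661.1696 eV

Convert to wavelength using E = hc/λ with hc = 1239.84 eV·nm:
λ = hc/E = 1239.84 eV·nm / 661.1696 eV
λ = 1.88 nm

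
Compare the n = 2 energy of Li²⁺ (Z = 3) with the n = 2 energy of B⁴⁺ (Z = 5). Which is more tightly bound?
B⁴⁺ at n = 2 (E = -85.04 eV)

Using E_n = -13.6057 Z² / n² eV:

Li²⁺ (Z = 3) at n = 2:
E = -13.6057 × 3² / 2² = -13.6057 × 9 / 4 = -30.61283 eV

B⁴⁺ (Z = 5) at n = 2:
E = -13.6057 × 5² / 2² = -13.6057 × 25 / 4 = -85.03563 eV

Since -85.03563 eV < -30.61283 eV,
B⁴⁺ at n = 2 is more tightly bound (requires more energy to ionize).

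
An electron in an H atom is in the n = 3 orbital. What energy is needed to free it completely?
1.51174 eV

The ionization energy is the energy needed to remove the electron completely (n → ∞).

For hydrogen, E_n = -13.6057 eV / n².

At n = 3: E_3 = -13.6057 / 3² = -1.51174444 eV
At n = ∞: E_∞ = 0 eV

Ionization energy = E_∞ - E_3 = 0 - (-1.51174444) = 1.51174444 eV
Ionization energy ≈ 1.51174 eV

This is also called the binding energy of the electron in state n = 3.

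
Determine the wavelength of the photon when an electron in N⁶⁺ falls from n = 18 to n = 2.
7.53 nm

First, find the transition energy using E_n = -13.6057 Z² / n² eV:
E_18 = -13.6057 × 7² / 18² = -2.0577 eV
E_2 = -13.6057 × 7² / 2² = -166.6698 eV

Photon energy: |ΔE| = |E_2 - E_18| = 164.6121 eV

Convert to wavelength using E = hc/λ with hc = 1239.84 eV·nm:
λ = hc/E = 1239.84 eV·nm / 164.6121 eV
λ = 7.53 nm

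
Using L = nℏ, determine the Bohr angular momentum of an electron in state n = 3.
3.16e-34 J·s (or 3ℏ)

In the Bohr model, angular momentum is quantized:
L = nℏ

where ℏ = h/(2π) = 1.0546e-34 J·s

For n = 3:
L = 3 × 1.0546e-34 J·s
L = 3.16e-34 J·s

This can also be written as L = 3ℏ.
The angular momentum is an integer multiple of the reduced Planck constant.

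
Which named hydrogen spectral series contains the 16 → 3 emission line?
Paschen series

The spectral series in hydrogen are named based on the final (lower) energy level:
- Lyman series: n_final = 1 (ultraviolet)
- Balmer series: n_final = 2 (visible/near-UV)
- Paschen series: n_final = 3 (infrared)
- Brackett series: n_final = 4 (infrared)
- Pfund series: n_final = 5 (far infrared)

Since this transition ends at n = 3, it belongs to the Paschen series.

For reference, this 16 → 3 line has photon energy
ΔE = 13.6057 eV × (1/3² - 1/16²) = 1.4585971788 eV,
corresponding to wavelength λ = hc/ΔE = 1239.84 eV·nm / 1.4585971788 eV = 850.022212 nm in the infrared region.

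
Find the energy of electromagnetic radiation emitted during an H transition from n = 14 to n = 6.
0.308519 eV

The energy levels are E_n = -13.6057 eV / n².

Energy at n = 14: E_14 = -13.6057 / 14² = -0.069416837 eV
Energy at n = 6: E_6 = -13.6057 / 6² = -0.377936111 eV

For emission (electron falling to lower state), the photon energy is:
E_photon = E_14 - E_6 = |-0.069416837 - (-0.377936111)|
E_photon = 0.308519 eV

This energy is carried away by the emitted photon.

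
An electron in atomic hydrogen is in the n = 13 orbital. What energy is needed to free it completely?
0.081 eV

The ionization energy is the energy needed to remove the electron completely (n → ∞).

For hydrogen, E_n = -13.6057 eV / n².

At n = 13: E_13 = -13.6057 / 13² = -0.080507 eV
At n = ∞: E_∞ = 0 eV

Ionization energy = E_∞ - E_13 = 0 - (-0.080507) = 0.080507 eV
Ionization energy ≈ 0.081 eV

This is also called the binding energy of the electron in state n = 13.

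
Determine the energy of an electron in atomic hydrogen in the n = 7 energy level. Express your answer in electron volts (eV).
-0.27767 eV

The energy levels of a hydrogen-like atom are given by:
E_n = -13.6057 eV / n²

For n = 7:
E_7 = -13.6057 eV / 7²
E_7 = -13.6057 eV / 49
E_7 = -0.27767 eV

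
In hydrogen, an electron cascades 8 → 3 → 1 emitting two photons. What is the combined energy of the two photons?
13.39311 eV

The energy levels of hydrogen are E_n = -13.6057 / n² eV.

First transition (8 → 3):
ΔE₁ = |E_3 - E_8|
ΔE₁ = |-1.51174444444 - (-0.21258906250)| = 1.29915538 eV

Second transition (3 → 1):
ΔE₂ = |E_1 - E_3|
ΔE₂ = |-13.60570000000 - (-1.51174444444)| = 12.09395556 eV

Total energy released:
E_total = ΔE₁ + ΔE₂ = 1.29915538 + 12.09395556 = 13.39311 eV

Note: This equals the direct transition 8 → 1: 13.39311 eV ✓
Energy is conserved regardless of the path taken.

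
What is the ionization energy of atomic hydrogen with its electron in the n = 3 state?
1.51174 eV

The ionization energy is the energy needed to remove the electron completely (n → ∞).

For hydrogen, E_n = -13.6057 eV / n².

At n = 3: E_3 = -13.6057 / 3² = -1.51174444 eV
At n = ∞: E_∞ = 0 eV

Ionization energy = E_∞ - E_3 = 0 - (-1.51174444) = 1.51174444 eV
Ionization energy ≈ 1.51174 eV

This is also called the binding energy of the electron in state n = 3.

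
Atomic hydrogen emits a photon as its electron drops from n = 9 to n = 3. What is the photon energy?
1.34 eV

The energy levels are E_n = -13.6057 eV / n².

Energy at n = 9: E_9 = -13.6057 / 9² = -0.16797 eV
Energy at n = 3: E_3 = -13.6057 / 3² = -1.51174 eV

For emission (electron falling to lower state), the photon energy is:
E_photon = E_9 - E_3 = |-0.16797 - (-1.51174)|
E_photon = 1.34 eV

This energy is carried away by the emitted photon.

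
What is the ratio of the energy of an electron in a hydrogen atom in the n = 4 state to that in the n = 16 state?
16.00

Using E_n = -13.6057 Z² / n² eV with Z = 1:

E_4 = -13.6057 / 4² = -13.6057 / 16 = -0.85035625 eV
E_16 = -13.6057 / 16² = -13.6057 / 256 = -0.05314727 eV

The ratio is:
E_4/E_16 = (-0.85035625) / (-0.05314727)
E_4/E_16 = (-13.6057/16) / (-13.6057/256)
E_4/E_16 = 256/16
E_4/E_16 = 16.00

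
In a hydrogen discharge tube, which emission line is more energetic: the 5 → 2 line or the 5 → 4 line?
5 → 2

Calculate the energy for each transition:

Transition 5 → 2:
ΔE₁ = |E_2 - E_5| = |-13.6057/2² - (-13.6057/5²)|
ΔE₁ = |-3.401425000000 - (-0.544228000000)| = 2.857197000 eV

Transition 5 → 4:
ΔE₂ = |E_4 - E_5| = |-13.6057/4² - (-13.6057/5²)|
ΔE₂ = |-0.850356250000 - (-0.544228000000)| = 0.306128250 eV

Since 2.857197000 eV > 0.306128250 eV, the transition 5 → 2 emits the more energetic photon.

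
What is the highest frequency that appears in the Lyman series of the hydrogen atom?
3.28984e+15 Hz

The series limit corresponds to the transition from n = ∞ to n = 1.
This is the highest energy (shortest wavelength) transition in the Lyman series.

E_∞ = 0 eV
E_1 = -13.6057 / 1² = -13.6057000 eV

Energy at series limit:
ΔE = E_∞ - E_1 = 0 - (-13.6057000) = 13.6057000 eV
E = 13.6057000 eV × (1.602177 × 10⁻¹⁹ J/eV) = 2.1798740e-18 J
f = E/h = 2.1798740e-18 J / (6.62607 × 10⁻³⁴ J·s) = 3.28984e+15 Hz

This energy equals the ionization energy from the n = 1 state of hydrogen.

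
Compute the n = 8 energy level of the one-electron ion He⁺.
-0.8504 eV

For hydrogen-like ions, the energy levels scale with Z²:
E_n = -13.6057 Z² / n² eV

For He⁺ (Z = 2) at n = 8:
E_8 = -13.6057 × 2² / 8²
E_8 = -13.6057 × 4 / 64
E_8 = -54.4228 / 64
E_8 = -0.8504 eV

The energy is 4 times more negative than hydrogen at the same n due to the stronger nuclear charge.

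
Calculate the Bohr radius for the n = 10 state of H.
5.2918 nm (or 52.9177 Å)

The Bohr radius formula is:
r_n = n² a₀ / Z

where a₀ = 0.0529177 nm is the Bohr radius.

For H (Z = 1) at n = 10:
r_10 = 10² × 0.0529177 nm / 1
r_10 = 100 × 0.0529177 nm / 1
r_10 = 5.29177 nm / 1
r_10 = 5.2918 nm

The electron orbits at approximately 5.2918 nm from the nucleus.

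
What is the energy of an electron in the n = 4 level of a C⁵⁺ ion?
-30.6128 eV

For hydrogen-like ions, the energy levels scale with Z²:
E_n = -13.6057 Z² / n² eV

For C⁵⁺ (Z = 6) at n = 4:
E_4 = -13.6057 × 6² / 4²
E_4 = -13.6057 × 36 / 16
E_4 = -489.8052 / 16
E_4 = -30.6128 eV

The energy is 36 times more negative than hydrogen at the same n due to the stronger nuclear charge.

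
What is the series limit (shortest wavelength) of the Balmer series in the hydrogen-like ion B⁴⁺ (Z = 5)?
14.5802 nm

The series limit corresponds to the transition from n = ∞ to n = 2.
This is the highest energy (shortest wavelength) transition in the Balmer series.

E_∞ = 0 eV
E_2 = -13.6057 × 5² / 2² = -85.035625 eV

Energy at series limit:
ΔE = E_∞ - E_2 = 0 - (-85.035625) = 85.035625 eV
λ = hc/E = 1239.84 eV·nm / 85.035625 eV = 14.5802 nm

This energy equals the ionization energy from the n = 2 state of B⁴⁺.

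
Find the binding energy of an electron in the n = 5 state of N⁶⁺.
26.6672 eV

The ionization energy is the energy needed to remove the electron completely (n → ∞).

For a hydrogen-like ion with Z = 7, E_n = -13.6057 Z² / n² eV.

At n = 5: E_5 = -13.6057 × 7² / 5² = -26.6671720 eV
At n = ∞: E_∞ = 0 eV

Ionization energy = E_∞ - E_5 = 0 - (-26.6671720) = 26.6671720 eV
Ionization energy ≈ 26.6672 eV

This is also called the binding energy of the electron in state n = 5.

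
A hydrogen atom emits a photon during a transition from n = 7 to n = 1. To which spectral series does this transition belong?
Lyman series

The spectral series in hydrogen are named based on the final (lower) energy level:
- Lyman series: n_final = 1 (ultraviolet)
- Balmer series: n_final = 2 (visible/near-UV)
- Paschen series: n_final = 3 (infrared)
- Brackett series: n_final = 4 (infrared)
- Pfund series: n_final = 5 (far infrared)

Since this transition ends at n = 1, it belongs to the Lyman series.

For reference, this 7 → 1 line has photon energy
ΔE = 13.6057 eV × (1/1² - 1/7²) = 13.32803 eV,
corresponding to wavelength λ = hc/ΔE = 1239.84 eV·nm / 13.32803 eV = 93.025 nm in the ultraviolet region.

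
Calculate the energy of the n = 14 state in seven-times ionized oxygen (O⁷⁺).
-4.44268 eV

For hydrogen-like ions, the energy levels scale with Z²:
E_n = -13.6057 Z² / n² eV

For O⁷⁺ (Z = 8) at n = 14:
E_14 = -13.6057 × 8² / 14²
E_14 = -13.6057 × 64 / 196
E_14 = -870.7648 / 196
E_14 = -4.44268 eV

The energy is 64 times more negative than hydrogen at the same n due to the stronger nuclear charge.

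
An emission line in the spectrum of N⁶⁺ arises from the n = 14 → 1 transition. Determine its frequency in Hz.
1.60380e+17 Hz

First, find the transition energy:
E_14 = -13.6057 × 7² / 14² = -3.40142500 eV
E_1 = -13.6057 × 7² / 1² = -666.67930000 eV
|ΔE| = |E_1 - E_14| = 663.27787500 eV

Convert to Joules: E = 663.27787500 eV × (1.602177 × 10⁻¹⁹ J/eV) = 1.0626886e-16 J

Using E = hf:
f = E/h = 1.0626886e-16 J / (6.62607 × 10⁻³⁴ J·s)
f = 1.60380e+17 Hz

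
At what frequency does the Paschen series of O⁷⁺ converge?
2.33944e+16 Hz

The series limit corresponds to the transition from n = ∞ to n = 3.
This is the highest energy (shortest wavelength) transition in the Paschen series.

E_∞ = 0 eV
E_3 = -13.6057 × 8² / 3² = -96.7516444 eV

Energy at series limit:
ΔE = E_∞ - E_3 = 0 - (-96.7516444) = 96.7516444 eV
E = 96.7516444 eV × (1.602177 × 10⁻¹⁹ J/eV) = 1.5501326e-17 J
f = E/h = 1.5501326e-17 J / (6.62607 × 10⁻³⁴ J·s) = 2.33944e+16 Hz

This energy equals the ionization energy from the n = 3 state of O⁷⁺.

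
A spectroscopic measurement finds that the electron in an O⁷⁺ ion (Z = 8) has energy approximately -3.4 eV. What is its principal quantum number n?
n = 16

The exact energy levels follow E_n = -13.6057 Z² / n² eV with Z = 8.

The measured value (-3.4 eV) is reported to only 2 significant figures, so we must test candidate n values and see which one matches to that precision.

Candidate energies:
  n = 14:  E = -13.6057 × 8² / 14² = -4.44268 eV
  n = 15:  E = -13.6057 × 8² / 15² = -3.87007 eV
  n = 16:  E = -13.6057 × 8² / 16² = -3.40143 eV  ← matches
  n = 17:  E = -13.6057 × 8² / 17² = -3.01303 eV
  n = 18:  E = -13.6057 × 8² / 18² = -2.68755 eV

Checking against the measurement of -3.4 eV (2 sig figs), only n = 16 agrees:
E_16 = -3.40143 eV, which rounds to -3.4 eV ✓

Therefore n = 16.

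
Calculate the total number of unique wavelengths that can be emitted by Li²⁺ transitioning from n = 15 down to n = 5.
55

The electron can occupy levels n = 5, 6, ..., 15 during de-excitation — that is m = 15 - 5 + 1 = 11 distinct levels.

The number of distinct spectral lines equals the number of ways to choose 2 of these m levels (each pair gives one possible emission transition):

Number of lines = m(m-1)/2 = 11×10/2 = 55

These correspond to all possible transitions between the 11 levels:
15 → 14, 15 → 13, 15 → 12, 15 → 11, 15 → 10, 15 → 9, 15 → 8, 15 → 7...

Each transition produces a photon with a unique energy (and thus wavelength). This count does not depend on Z.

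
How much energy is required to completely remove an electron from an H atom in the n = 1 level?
13.605700 eV

The ionization energy is the energy needed to remove the electron completely (n → ∞).

For hydrogen, E_n = -13.6057 eV / n².

At n = 1: E_1 = -13.6057 / 1² = -13.605700000 eV
At n = ∞: E_∞ = 0 eV

Ionization energy = E_∞ - E_1 = 0 - (-13.605700000) = 13.605700000 eV
Ionization energy ≈ 13.605700 eV

This is also called the binding energy of the electron in state n = 1.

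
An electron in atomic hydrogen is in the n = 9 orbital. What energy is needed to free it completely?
0.167972 eV

The ionization energy is the energy needed to remove the electron completely (n → ∞).

For hydrogen, E_n = -13.6057 eV / n².

At n = 9: E_9 = -13.6057 / 9² = -0.167971605 eV
At n = ∞: E_∞ = 0 eV

Ionization energy = E_∞ - E_9 = 0 - (-0.167971605) = 0.167971605 eV
Ionization energy ≈ 0.167972 eV

This is also called the binding energy of the electron in state n = 9.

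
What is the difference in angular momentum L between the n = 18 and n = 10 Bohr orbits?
8.4366e-34 J·s (or 8ℏ)

In the Bohr model, L_n = nℏ where ℏ = 1.054572e-34 J·s.

L_18 = 18ℏ = 1.898230e-33 J·s
L_10 = 10ℏ = 1.054572e-33 J·s

ΔL = L_18 - L_10 = (18 - 10)ℏ = 8ℏ
ΔL = 8 × 1.054572e-34 J·s = 8.4366e-34 J·s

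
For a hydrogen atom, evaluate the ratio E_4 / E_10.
6.250000

Using E_n = -13.6057 Z² / n² eV with Z = 1:

E_4 = -13.6057 / 4² = -13.6057 / 16 = -0.850356250000 eV
E_10 = -13.6057 / 10² = -13.6057 / 100 = -0.136057000000 eV

The ratio is:
E_4/E_10 = (-0.850356250000) / (-0.136057000000)
E_4/E_10 = (-13.6057/16) / (-13.6057/100)
E_4/E_10 = 100/16
E_4/E_10 = 6.250000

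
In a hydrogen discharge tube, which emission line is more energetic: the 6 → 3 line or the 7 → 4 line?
6 → 3

Calculate the energy for each transition:

Transition 6 → 3:
ΔE₁ = |E_3 - E_6| = |-13.6057/3² - (-13.6057/6²)|
ΔE₁ = |-1.511744444 - (-0.377936111)| = 1.133808 eV

Transition 7 → 4:
ΔE₂ = |E_4 - E_7| = |-13.6057/4² - (-13.6057/7²)|
ΔE₂ = |-0.850356250 - (-0.277667347)| = 0.572689 eV

Since 1.133808 eV > 0.572689 eV, the transition 6 → 3 emits the more energetic photon.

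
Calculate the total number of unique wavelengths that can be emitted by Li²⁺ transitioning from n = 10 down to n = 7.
6

The electron can occupy levels n = 7, 8, ..., 10 during de-excitation — that is m = 10 - 7 + 1 = 4 distinct levels.

The number of distinct spectral lines equals the number of ways to choose 2 of these m levels (each pair gives one possible emission transition):

Number of lines = m(m-1)/2 = 4×3/2 = 6

These correspond to all possible transitions between the 4 levels:
10 → 9, 10 → 8, 10 → 7, 9 → 8, 9 → 7, 8 → 7

Each transition produces a photon with a unique energy (and thus wavelength). This count does not depend on Z.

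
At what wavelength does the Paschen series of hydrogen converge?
820.138618 nm

The series limit corresponds to the transition from n = ∞ to n = 3.
This is the highest energy (shortest wavelength) transition in the Paschen series.

E_∞ = 0 eV
E_3 = -13.6057 / 3² = -1.5117444444 eV

Energy at series limit:
ΔE = E_∞ - E_3 = 0 - (-1.5117444444) = 1.5117444444 eV
λ = hc/E = 1239.84 eV·nm / 1.5117444444 eV = 820.138618 nm

This energy equals the ionization energy from the n = 3 state of hydrogen.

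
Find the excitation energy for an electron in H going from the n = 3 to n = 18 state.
1.47 eV

The energy levels of a hydrogen-like atom are E_n = -13.6057 eV / n².

Energy at n = 3: E_3 = -13.6057 / 3² = -1.51174 eV
Energy at n = 18: E_18 = -13.6057 / 18² = -0.04199 eV

The excitation energy is the difference:
ΔE = E_18 - E_3
ΔE = -0.04199 - (-1.51174)
ΔE = 1.47 eV

Since this is positive, energy must be absorbed (photon absorption).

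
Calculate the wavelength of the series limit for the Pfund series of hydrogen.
2278.1628 nm

The series limit corresponds to the transition from n = ∞ to n = 5.
This is the highest energy (shortest wavelength) transition in the Pfund series.

E_∞ = 0 eV
E_5 = -13.6057 / 5² = -0.5442280000 eV

Energy at series limit:
ΔE = E_∞ - E_5 = 0 - (-0.5442280000) = 0.5442280000 eV
λ = hc/E = 1239.84 eV·nm / 0.5442280000 eV = 2278.1628 nm

This energy equals the ionization energy from the n = 5 state of hydrogen.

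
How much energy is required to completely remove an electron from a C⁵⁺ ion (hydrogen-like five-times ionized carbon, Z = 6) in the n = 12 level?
3.401425 eV

The ionization energy is the energy needed to remove the electron completely (n → ∞).

For a hydrogen-like ion with Z = 6, E_n = -13.6057 Z² / n² eV.

At n = 12: E_12 = -13.6057 × 6² / 12² = -3.401425000 eV
At n = ∞: E_∞ = 0 eV

Ionization energy = E_∞ - E_12 = 0 - (-3.401425000) = 3.401425000 eV
Ionization energy ≈ 3.401425 eV

This is also called the binding energy of the electron in state n = 12.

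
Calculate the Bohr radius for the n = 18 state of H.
17.14534 nm (or 171.45341 Å)

The Bohr radius formula is:
r_n = n² a₀ / Z

where a₀ = 0.05291772 nm is the Bohr radius.

For H (Z = 1) at n = 18:
r_18 = 18² × 0.05291772 nm / 1
r_18 = 324 × 0.05291772 nm / 1
r_18 = 17.145341 nm / 1
r_18 = 17.14534 nm

The electron orbits at approximately 17.14534 nm from the nucleus.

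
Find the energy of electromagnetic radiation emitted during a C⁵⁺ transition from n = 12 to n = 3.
51.021375 eV

The energy levels are E_n = -13.6057 Z² eV / n².

Energy at n = 12: E_12 = -13.6057 × 6² / 12² = -3.401425000 eV
Energy at n = 3: E_3 = -13.6057 × 6² / 3² = -54.422800000 eV

For emission (electron falling to lower state), the photon energy is:
E_photon = E_12 - E_3 = |-3.401425000 - (-54.422800000)|
E_photon = 51.021375 eV

This energy is carried away by the emitted photon.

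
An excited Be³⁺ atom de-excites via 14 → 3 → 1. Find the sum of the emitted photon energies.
216.58053 eV

The energy levels of Be³⁺ are E_n = -13.6057 × 4² / n² eV.

First transition (14 → 3):
ΔE₁ = |E_3 - E_14|
ΔE₁ = |-24.18791111111 - (-1.11066938776)| = 23.07724172 eV

Second transition (3 → 1):
ΔE₂ = |E_1 - E_3|
ΔE₂ = |-217.69120000000 - (-24.18791111111)| = 193.50328889 eV

Total energy released:
E_total = ΔE₁ + ΔE₂ = 23.07724172 + 193.50328889 = 216.58053 eV

Note: This equals the direct transition 14 → 1: 216.58053 eV ✓
Energy is conserved regardless of the path taken.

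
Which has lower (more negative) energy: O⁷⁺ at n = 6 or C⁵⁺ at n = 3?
C⁵⁺ at n = 3 (E = -54.422800 eV)

Using E_n = -13.6057 Z² / n² eV:

O⁷⁺ (Z = 8) at n = 6:
E = -13.6057 × 8² / 6² = -13.6057 × 64 / 36 = -24.187911111 eV

C⁵⁺ (Z = 6) at n = 3:
E = -13.6057 × 6² / 3² = -13.6057 × 36 / 9 = -54.422800000 eV

Since -54.422800000 eV < -24.187911111 eV,
C⁵⁺ at n = 3 is more tightly bound (requires more energy to ionize).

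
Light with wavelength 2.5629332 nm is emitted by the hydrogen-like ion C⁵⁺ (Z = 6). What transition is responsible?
n = 9 → n = 1

First, find the photon energy from the wavelength (hc = 1239.84 eV·nm):
E = hc/λ = 1239.84 eV·nm / 2.5629332 nm = 483.75822 eV

The energy levels of C⁵⁺ satisfy E_n = -13.6057 × 6² / n² eV, so an emission n_i → n_f releases
ΔE = 13.6057 × 6² × (1/n_f² − 1/n_i²) eV.

Setting ΔE equal to the photon energy:
1/n_f² − 1/n_i² = 483.75822 / (13.6057 × 6²) = 0.98765432

Since 1/n_i² must be positive, we need 1/n_f² > 0.98765432, i.e. n_f ≤ 1. For each allowed n_f, solve n_i = (1/n_f² − 0.98765432)^(−1/2) and check whether it is a whole number:
  n_f = 1: 1/n_i² = 1.00000000 − 0.98765432 = 0.01234568 → n_i = 9.000  → integer, n_i = 9 ✓

Only n_f = 1 gives an integer upper level, n_i = 9.

The transition is from n = 9 to n = 1 (emission).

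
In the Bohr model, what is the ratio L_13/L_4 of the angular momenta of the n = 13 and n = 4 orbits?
3.2500

In the Bohr model, L_n = nℏ, so the ratio is purely the ratio of quantum numbers:

L_13/L_4 = 13ℏ / 4ℏ = 13/4 = 3.2500

The angular momentum scales linearly with n.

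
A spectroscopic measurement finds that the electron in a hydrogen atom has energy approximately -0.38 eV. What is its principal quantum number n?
n = 6

The exact energy levels follow E_n = -13.6057 eV / n².

The measured value (-0.38 eV) is reported to only 2 significant figures, so we must test candidate n values and see which one matches to that precision.

Candidate energies:
  n = 4:  E = -13.6057/4² = -0.85036 eV
  n = 5:  E = -13.6057/5² = -0.54423 eV
  n = 6:  E = -13.6057/6² = -0.37794 eV  ← matches
  n = 7:  E = -13.6057/7² = -0.27767 eV
  n = 8:  E = -13.6057/8² = -0.21259 eV

Checking against the measurement of -0.38 eV (2 sig figs), only n = 6 agrees:
E_6 = -0.37794 eV, which rounds to -0.38 eV ✓

Therefore n = 6.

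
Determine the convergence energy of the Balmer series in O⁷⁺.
217.691 eV

The series limit corresponds to the transition from n = ∞ to n = 2.
This is the highest energy (shortest wavelength) transition in the Balmer series.

E_∞ = 0 eV
E_2 = -13.6057 × 8² / 2² = -217.691 eV

Energy at series limit:
ΔE = E_∞ - E_2 = 0 - (-217.691) = 217.691 eV

This energy equals the ionization energy from the n = 2 state of O⁷⁺.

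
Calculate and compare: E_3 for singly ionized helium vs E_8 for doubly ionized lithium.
He⁺ at n = 3 (E = -6.05 eV)

Using E_n = -13.6057 Z² / n² eV:

He⁺ (Z = 2) at n = 3:
E = -13.6057 × 2² / 3² = -13.6057 × 4 / 9 = -6.04698 eV

Li²⁺ (Z = 3) at n = 8:
E = -13.6057 × 3² / 8² = -13.6057 × 9 / 64 = -1.91330 eV

Since -6.04698 eV < -1.91330 eV,
He⁺ at n = 3 is more tightly bound (requires more energy to ionize).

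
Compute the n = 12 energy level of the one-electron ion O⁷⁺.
-6.046978 eV

For hydrogen-like ions, the energy levels scale with Z²:
E_n = -13.6057 Z² / n² eV

For O⁷⁺ (Z = 8) at n = 12:
E_12 = -13.6057 × 8² / 12²
E_12 = -13.6057 × 64 / 144
E_12 = -870.7648 / 144
E_12 = -6.046978 eV

The energy is 64 times more negative than hydrogen at the same n due to the stronger nuclear charge.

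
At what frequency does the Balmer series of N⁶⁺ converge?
4.03006e+16 Hz

The series limit corresponds to the transition from n = ∞ to n = 2.
This is the highest energy (shortest wavelength) transition in the Balmer series.

E_∞ = 0 eV
E_2 = -13.6057 × 7² / 2² = -166.669825 eV

Energy at series limit:
ΔE = E_∞ - E_2 = 0 - (-166.669825) = 166.669825 eV
E = 166.669825 eV × (1.602177 × 10⁻¹⁹ J/eV) = 2.6703456e-17 J
f = E/h = 2.6703456e-17 J / (6.62607 × 10⁻³⁴ J·s) = 4.03006e+16 Hz

This energy equals the ionization energy from the n = 2 state of N⁶⁺.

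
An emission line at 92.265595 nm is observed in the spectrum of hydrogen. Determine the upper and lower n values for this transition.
n = 9 → n = 1

First, find the photon energy from the wavelength (hc = 1239.84 eV·nm):
E = hc/λ = 1239.84 eV·nm / 92.265595 nm = 13.437728 eV

The energy levels of hydrogen satisfy E_n = -13.6057 / n² eV, so an emission n_i → n_f releases
ΔE = 13.6057 × (1/n_f² − 1/n_i²) eV.

Setting ΔE equal to the photon energy:
1/n_f² − 1/n_i² = 13.437728 / 13.6057 = 0.98765429

Since 1/n_i² must be positive, we need 1/n_f² > 0.98765429, i.e. n_f ≤ 1. For each allowed n_f, solve n_i = (1/n_f² − 0.98765429)^(−1/2) and check whether it is a whole number:
  n_f = 1: 1/n_i² = 1.00000000 − 0.98765429 = 0.01234571 → n_i = 9.000  → integer, n_i = 9 ✓

Only n_f = 1 gives an integer upper level, n_i = 9.

The transition is from n = 9 to n = 1 (emission).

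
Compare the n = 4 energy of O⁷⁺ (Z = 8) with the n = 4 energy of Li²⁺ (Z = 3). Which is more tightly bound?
O⁷⁺ at n = 4 (E = -54.423 eV)

Using E_n = -13.6057 Z² / n² eV:

O⁷⁺ (Z = 8) at n = 4:
E = -13.6057 × 8² / 4² = -13.6057 × 64 / 16 = -54.422800 eV

Li²⁺ (Z = 3) at n = 4:
E = -13.6057 × 3² / 4² = -13.6057 × 9 / 16 = -7.653206 eV

Since -54.422800 eV < -7.653206 eV,
O⁷⁺ at n = 4 is more tightly bound (requires more energy to ionize).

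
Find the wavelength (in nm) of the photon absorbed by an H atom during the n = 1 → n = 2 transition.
121.5020 nm

First, find the transition energy using E_n = -13.6057 / n² eV:
E_1 = -13.6057 / 1² = -13.6057000 eV
E_2 = -13.6057 / 2² = -3.4014250 eV

Photon energy: |ΔE| = |E_2 - E_1| = 10.2042750 eV

Convert to wavelength using E = hc/λ with hc = 1239.84 eV·nm:
λ = hc/E = 1239.84 eV·nm / 10.2042750 eV
λ = 121.5020 nm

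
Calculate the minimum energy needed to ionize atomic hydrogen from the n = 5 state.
0.5442 eV

The ionization energy is the energy needed to remove the electron completely (n → ∞).

For hydrogen, E_n = -13.6057 eV / n².

At n = 5: E_5 = -13.6057 / 5² = -0.5442280 eV
At n = ∞: E_∞ = 0 eV

Ionization energy = E_∞ - E_5 = 0 - (-0.5442280) = 0.5442280 eV
Ionization energy ≈ 0.5442 eV

This is also called the binding energy of the electron in state n = 5.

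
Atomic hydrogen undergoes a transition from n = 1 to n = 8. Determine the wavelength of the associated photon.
92.572966 nm

First, find the transition energy using E_n = -13.6057 / n² eV:
E_1 = -13.6057 / 1² = -13.60570000 eV
E_8 = -13.6057 / 8² = -0.21258906 eV

Photon energy: |ΔE| = |E_8 - E_1| = 13.39311094 eV

Convert to wavelength using E = hc/λ with hc = 1239.84 eV·nm:
λ = hc/E = 1239.84 eV·nm / 13.39311094 eV
λ = 92.572966 nm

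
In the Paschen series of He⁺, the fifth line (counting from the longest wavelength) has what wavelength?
238.59 nm

The lines of a series are numbered from the longest wavelength (smallest ΔE) outward; the fifth line is the transition from n = n_f + 5 to n_f.
The Paschen series has all transitions ending at n_f = 3.

For He⁺ (Z = 2), the fifth line (ε-line) is the jump from n = 8 to n = 3:
E_8 = -13.6057 × 2² / 8² = -0.850356 eV
E_3 = -13.6057 × 2² / 3² = -6.046978 eV
ΔE = E_8 - E_3 = 5.196622 eV

λ = hc/E = 1239.84 eV·nm / 5.196622 eV
λ = 238.59 nm

This is the ε-line of the Paschen series in He⁺.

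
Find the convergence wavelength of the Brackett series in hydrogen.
1458.0242 nm

The series limit corresponds to the transition from n = ∞ to n = 4.
This is the highest energy (shortest wavelength) transition in the Brackett series.

E_∞ = 0 eV
E_4 = -13.6057 / 4² = -0.8503562500 eV

Energy at series limit:
ΔE = E_∞ - E_4 = 0 - (-0.8503562500) = 0.8503562500 eV
λ = hc/E = 1239.84 eV·nm / 0.8503562500 eV = 1458.0242 nm

This energy equals the ionization energy from the n = 4 state of hydrogen.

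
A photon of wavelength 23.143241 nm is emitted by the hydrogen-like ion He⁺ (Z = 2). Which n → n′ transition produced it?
n = 8 → n = 1

First, find the photon energy from the wavelength (hc = 1239.84 eV·nm):
E = hc/λ = 1239.84 eV·nm / 23.143241 nm = 53.572445 eV

The energy levels of He⁺ satisfy E_n = -13.6057 × 2² / n² eV, so an emission n_i → n_f releases
ΔE = 13.6057 × 2² × (1/n_f² − 1/n_i²) eV.

Setting ΔE equal to the photon energy:
1/n_f² − 1/n_i² = 53.572445 / (13.6057 × 2²) = 0.98437502

Since 1/n_i² must be positive, we need 1/n_f² > 0.98437502, i.e. n_f ≤ 1. For each allowed n_f, solve n_i = (1/n_f² − 0.98437502)^(−1/2) and check whether it is a whole number:
  n_f = 1: 1/n_i² = 1.00000000 − 0.98437502 = 0.01562498 → n_i = 8.000  → integer, n_i = 8 ✓

Only n_f = 1 gives an integer upper level, n_i = 8.

The transition is from n = 8 to n = 1 (emission).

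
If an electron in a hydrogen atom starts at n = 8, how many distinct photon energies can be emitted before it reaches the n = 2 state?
21

The electron can occupy levels n = 2, 3, ..., 8 during de-excitation — that is m = 8 - 2 + 1 = 7 distinct levels.

The number of distinct spectral lines equals the number of ways to choose 2 of these m levels (each pair gives one possible emission transition):

Number of lines = m(m-1)/2 = 7×6/2 = 21

These correspond to all possible transitions between the 7 levels:
8 → 7, 8 → 6, 8 → 5, 8 → 4, 8 → 3, 8 → 2, 7 → 6, 7 → 5...

Each transition produces a photon with a unique energy (and thus wavelength). This count does not depend on Z.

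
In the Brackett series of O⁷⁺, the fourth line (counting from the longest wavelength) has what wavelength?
30.376 nm

The lines of a series are numbered from the longest wavelength (smallest ΔE) outward; the fourth line is the transition from n = n_f + 4 to n_f.
The Brackett series has all transitions ending at n_f = 4.

For O⁷⁺ (Z = 8), the fourth line (δ-line) is the jump from n = 8 to n = 4:
E_8 = -13.6057 × 8² / 8² = -13.60570 eV
E_4 = -13.6057 × 8² / 4² = -54.42280 eV
ΔE = E_8 - E_4 = 40.81710 eV

λ = hc/E = 1239.84 eV·nm / 40.81710 eV
λ = 30.376 nm

This is the δ-line of the Brackett series in O⁷⁺.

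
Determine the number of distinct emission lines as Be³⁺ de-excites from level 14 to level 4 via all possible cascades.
55

The electron can occupy levels n = 4, 5, ..., 14 during de-excitation — that is m = 14 - 4 + 1 = 11 distinct levels.

The number of distinct spectral lines equals the number of ways to choose 2 of these m levels (each pair gives one possible emission transition):

Number of lines = m(m-1)/2 = 11×10/2 = 55

These correspond to all possible transitions between the 11 levels:
14 → 13, 14 → 12, 14 → 11, 14 → 10, 14 → 9, 14 → 8, 14 → 7, 14 → 6...

Each transition produces a photon with a unique energy (and thus wavelength). This count does not depend on Z.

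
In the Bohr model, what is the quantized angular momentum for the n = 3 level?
3.164e-34 J·s (or 3ℏ)

In the Bohr model, angular momentum is quantized:
L = nℏ

where ℏ = h/(2π) = 1.05457e-34 J·s

For n = 3:
L = 3 × 1.05457e-34 J·s
L = 3.164e-34 J·s

This can also be written as L = 3ℏ.
The angular momentum is an integer multiple of the reduced Planck constant.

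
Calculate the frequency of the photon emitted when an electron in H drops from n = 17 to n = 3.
3.54155e+14 Hz

First, find the transition energy:
E_17 = -13.6057 / 17² = -0.04707855 eV
E_3 = -13.6057 / 3² = -1.51174444 eV
|ΔE| = |E_3 - E_17| = 1.46466589 eV

Convert to Joules: E = 1.46466589 eV × (1.602177 × 10⁻¹⁹ J/eV) = 2.3466540e-19 J

Using E = hf:
f = E/h = 2.3466540e-19 J / (6.62607 × 10⁻³⁴ J·s)
f = 3.54155e+14 Hz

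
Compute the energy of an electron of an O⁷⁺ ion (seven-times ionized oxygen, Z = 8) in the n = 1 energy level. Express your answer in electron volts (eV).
-870.76480 eV

The energy levels of a hydrogen-like atom are given by:
E_n = -13.6057 Z² / n² eV  (with Z = 8 for O⁷⁺)

For n = 1:
E_1 = -13.6057 × 8² / 1²
E_1 = -13.6057 × 64 / 1
E_1 = -870.76480 eV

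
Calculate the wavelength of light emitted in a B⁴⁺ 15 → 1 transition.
3.66 nm

First, find the transition energy using E_n = -13.6057 Z² / n² eV:
E_15 = -13.6057 × 5² / 15² = -1.5117 eV
E_1 = -13.6057 × 5² / 1² = -340.1425 eV

Photon energy: |ΔE| = |E_1 - E_15| = 338.6308 eV

Convert to wavelength using E = hc/λ with hc = 1239.84 eV·nm:
λ = hc/E = 1239.84 eV·nm / 338.6308 eV
λ = 3.66 nm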